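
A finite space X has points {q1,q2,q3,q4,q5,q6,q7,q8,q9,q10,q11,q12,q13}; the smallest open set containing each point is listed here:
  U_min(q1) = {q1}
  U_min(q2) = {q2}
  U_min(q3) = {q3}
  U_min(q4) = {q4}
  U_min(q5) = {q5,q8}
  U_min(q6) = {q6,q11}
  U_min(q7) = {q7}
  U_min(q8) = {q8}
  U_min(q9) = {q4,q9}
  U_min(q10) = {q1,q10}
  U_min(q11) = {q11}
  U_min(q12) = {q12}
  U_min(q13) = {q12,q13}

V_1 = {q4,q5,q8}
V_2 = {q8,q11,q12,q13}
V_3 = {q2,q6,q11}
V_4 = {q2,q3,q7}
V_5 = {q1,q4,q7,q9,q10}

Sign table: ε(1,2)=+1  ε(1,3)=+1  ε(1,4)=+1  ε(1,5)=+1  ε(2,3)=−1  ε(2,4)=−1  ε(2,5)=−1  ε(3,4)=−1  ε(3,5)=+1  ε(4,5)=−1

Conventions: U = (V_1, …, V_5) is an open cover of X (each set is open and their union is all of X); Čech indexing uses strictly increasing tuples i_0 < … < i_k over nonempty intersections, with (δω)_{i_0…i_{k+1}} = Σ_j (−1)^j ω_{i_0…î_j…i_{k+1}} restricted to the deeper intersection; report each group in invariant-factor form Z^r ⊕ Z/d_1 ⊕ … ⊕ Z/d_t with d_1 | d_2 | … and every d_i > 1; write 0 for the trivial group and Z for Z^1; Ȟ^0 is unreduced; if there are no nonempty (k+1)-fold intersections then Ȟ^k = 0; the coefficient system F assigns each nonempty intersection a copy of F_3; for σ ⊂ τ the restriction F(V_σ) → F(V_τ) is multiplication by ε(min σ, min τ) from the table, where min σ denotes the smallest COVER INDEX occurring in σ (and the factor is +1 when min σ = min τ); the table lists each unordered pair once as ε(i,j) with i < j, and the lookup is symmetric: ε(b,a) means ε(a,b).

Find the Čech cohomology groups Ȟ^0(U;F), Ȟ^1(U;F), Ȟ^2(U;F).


Ȟ^0(U;F) ≅ 0, Ȟ^1(U;F) ≅ 0, Ȟ^2(U;F) ≅ 0

nonempty overlaps:
  V12={q8} V15={q4} V23={q11} V34={q2} V45={q7}
C dims 5,5; δ0: rk_F3 5
degree 0: 5−5−0 = 0 → Ȟ^0 ≅ 0
degree 1: 5−0−5 = 0 → Ȟ^1 ≅ 0
degree 2: 0−0−0 = 0 → Ȟ^2 ≅ 0


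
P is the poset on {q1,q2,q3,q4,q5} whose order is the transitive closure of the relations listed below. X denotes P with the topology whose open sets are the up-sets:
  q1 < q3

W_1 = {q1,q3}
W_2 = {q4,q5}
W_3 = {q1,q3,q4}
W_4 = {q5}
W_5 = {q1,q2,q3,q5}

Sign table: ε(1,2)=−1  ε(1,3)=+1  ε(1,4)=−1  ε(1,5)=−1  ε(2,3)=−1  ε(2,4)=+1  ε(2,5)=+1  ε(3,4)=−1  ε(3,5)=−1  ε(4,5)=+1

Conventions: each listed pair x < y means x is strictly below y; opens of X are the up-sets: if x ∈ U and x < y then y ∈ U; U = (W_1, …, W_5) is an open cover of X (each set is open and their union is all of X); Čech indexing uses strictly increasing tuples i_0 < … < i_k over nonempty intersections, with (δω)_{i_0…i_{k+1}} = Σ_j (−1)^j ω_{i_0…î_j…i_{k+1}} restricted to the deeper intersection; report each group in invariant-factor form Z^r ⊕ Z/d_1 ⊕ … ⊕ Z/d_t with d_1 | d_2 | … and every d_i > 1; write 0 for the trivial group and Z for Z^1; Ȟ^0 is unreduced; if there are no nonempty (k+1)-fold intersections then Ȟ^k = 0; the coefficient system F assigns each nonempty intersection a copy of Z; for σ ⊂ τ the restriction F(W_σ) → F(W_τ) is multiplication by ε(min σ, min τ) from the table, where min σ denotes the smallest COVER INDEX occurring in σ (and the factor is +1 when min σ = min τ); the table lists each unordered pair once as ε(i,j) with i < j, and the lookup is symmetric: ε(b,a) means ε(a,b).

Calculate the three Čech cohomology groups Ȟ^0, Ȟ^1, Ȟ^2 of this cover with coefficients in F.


Ȟ^0(U;F) ≅ Z, Ȟ^1(U;F) ≅ Z, Ȟ^2(U;F) ≅ 0

intersection data:
  W13={q1,q3} W15={q1,q3} W23={q4} W24={q5} W25={q5} W35={q1,q3} W45={q5}
  W135={q1,q3} W245={q5}
C dims 5,7,2; δ0: rk 4, SNF 1^4; δ1: rk 2, SNF 1^2
Ȟ^0 = (5 − 4) − 0 = 1, so Ȟ^0 ≅ Z
Ȟ^1 = (7 − 2) − 4 = 1, so Ȟ^1 ≅ Z
Ȟ^2 = (2 − 0) − 2 = 0, so Ȟ^2 ≅ 0


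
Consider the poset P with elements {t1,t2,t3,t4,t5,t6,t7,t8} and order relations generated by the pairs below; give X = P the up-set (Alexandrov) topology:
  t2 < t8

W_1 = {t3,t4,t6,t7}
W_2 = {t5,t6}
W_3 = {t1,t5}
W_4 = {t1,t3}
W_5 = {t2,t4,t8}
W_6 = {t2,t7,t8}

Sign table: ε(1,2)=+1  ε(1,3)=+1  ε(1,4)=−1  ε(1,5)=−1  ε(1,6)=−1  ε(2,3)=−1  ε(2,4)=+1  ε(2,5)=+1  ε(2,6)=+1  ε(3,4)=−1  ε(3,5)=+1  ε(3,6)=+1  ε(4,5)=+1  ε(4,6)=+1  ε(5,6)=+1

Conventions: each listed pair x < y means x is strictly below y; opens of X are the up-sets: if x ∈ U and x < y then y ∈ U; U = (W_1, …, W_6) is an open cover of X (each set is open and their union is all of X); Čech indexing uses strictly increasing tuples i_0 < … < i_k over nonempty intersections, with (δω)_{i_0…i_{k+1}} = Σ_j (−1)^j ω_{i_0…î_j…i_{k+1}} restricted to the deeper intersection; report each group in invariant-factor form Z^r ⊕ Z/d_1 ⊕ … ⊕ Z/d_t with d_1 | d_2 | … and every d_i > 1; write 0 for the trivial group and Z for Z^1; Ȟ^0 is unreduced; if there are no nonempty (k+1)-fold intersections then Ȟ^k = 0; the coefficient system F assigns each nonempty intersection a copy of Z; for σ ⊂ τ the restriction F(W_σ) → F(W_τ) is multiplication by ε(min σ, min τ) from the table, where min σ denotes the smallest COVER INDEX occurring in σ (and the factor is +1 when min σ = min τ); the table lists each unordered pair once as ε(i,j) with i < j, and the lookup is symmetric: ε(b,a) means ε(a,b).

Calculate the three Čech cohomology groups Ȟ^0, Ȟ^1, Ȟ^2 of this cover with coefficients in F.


nonempty intersections:
  W12={t6} W14={t3} W15={t4} W16={t7} W23={t5} W34={t1} W56={t2,t8}
C dims 6,7; δ0: rk 6, SNF 1^5·2
Ȟ^0: (6−6)−0=0 ⇒ 0
Ȟ^1: (7−0)−6=1 plus torsion [2] ⇒ Z ⊕ Z/2
Ȟ^2: (0−0)−0=0 ⇒ 0

Ȟ^0 = 0, Ȟ^1 = Z ⊕ Z/2 and Ȟ^2 = 0


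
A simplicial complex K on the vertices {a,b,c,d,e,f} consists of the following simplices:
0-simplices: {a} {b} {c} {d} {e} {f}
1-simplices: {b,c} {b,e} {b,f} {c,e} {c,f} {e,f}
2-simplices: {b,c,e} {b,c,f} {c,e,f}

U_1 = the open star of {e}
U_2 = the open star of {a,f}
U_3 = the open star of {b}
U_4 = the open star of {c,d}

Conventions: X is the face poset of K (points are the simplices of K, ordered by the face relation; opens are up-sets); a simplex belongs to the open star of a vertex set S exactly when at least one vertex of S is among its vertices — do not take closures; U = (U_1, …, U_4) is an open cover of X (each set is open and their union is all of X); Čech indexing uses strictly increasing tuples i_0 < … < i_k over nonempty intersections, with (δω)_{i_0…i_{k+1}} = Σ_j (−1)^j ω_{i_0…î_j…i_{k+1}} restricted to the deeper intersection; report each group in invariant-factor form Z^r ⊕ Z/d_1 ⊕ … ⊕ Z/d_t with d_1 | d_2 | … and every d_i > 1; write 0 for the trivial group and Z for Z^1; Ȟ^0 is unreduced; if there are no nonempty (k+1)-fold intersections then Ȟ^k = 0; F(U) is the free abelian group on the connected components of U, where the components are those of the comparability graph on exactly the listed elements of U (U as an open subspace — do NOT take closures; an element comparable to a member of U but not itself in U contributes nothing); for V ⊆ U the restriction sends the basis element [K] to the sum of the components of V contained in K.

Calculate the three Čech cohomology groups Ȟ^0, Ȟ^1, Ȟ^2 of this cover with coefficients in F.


cover nerve:
  U1={{e},{b,e},{c,e},{e,f},{b,c,e},{c,e,f}} U2={{a},{f},{b,f},{c,f},{e,f},{b,c,f},{c,e,f}} U3={{b},{b,c},{b,e},{b,f},{b,c,e},{b,c,f}} U4={{c},{d},{b,c},{c,e},{c,f},{b,c,e},{b,c,f},{c,e,f}}
  U12={{e,f},{c,e,f}} U13={{b,e},{b,c,e}} U14={{c,e},{b,c,e},{c,e,f}} U23={{b,f},{b,c,f}} U24={{c,f},{b,c,f},{c,e,f}} U34={{b,c},{b,c,e},{b,c,f}}
  U124={{c,e,f}} U134={{b,c,e}} U234={{b,c,f}}
components per intersection:
  U1: {{e},{b,e},{c,e},{e,f},{b,c,e},{c,e,f}}
  U2: {{a}} {{f},{b,f},{c,f},{e,f},{b,c,f},{c,e,f}}
  U3: {{b},{b,c},{b,e},{b,f},{b,c,e},{b,c,f}}
  U4: {{c},{b,c},{c,e},{c,f},{b,c,e},{b,c,f},{c,e,f}} {{d}}
  U12: {{e,f},{c,e,f}}
  U13: {{b,e},{b,c,e}}
  U14: {{c,e},{b,c,e},{c,e,f}}
  U23: {{b,f},{b,c,f}}
  U24: {{c,f},{b,c,f},{c,e,f}}
  U34: {{b,c},{b,c,e},{b,c,f}}
  U124: {{c,e,f}}
  U134: {{b,c,e}}
  U234: {{b,c,f}}
C dims 6,6,3; δ0: rk 3, SNF 1^3; δ1: rk 3, SNF 1^3
Ȟ^0: (6−3)−0=3 ⇒ Z^3
Ȟ^1: (6−3)−3=0 ⇒ 0
Ȟ^2: (3−0)−3=0 ⇒ 0

Ȟ^0(U;F) ≅ Z^3, Ȟ^1(U;F) ≅ 0, Ȟ^2(U;F) ≅ 0


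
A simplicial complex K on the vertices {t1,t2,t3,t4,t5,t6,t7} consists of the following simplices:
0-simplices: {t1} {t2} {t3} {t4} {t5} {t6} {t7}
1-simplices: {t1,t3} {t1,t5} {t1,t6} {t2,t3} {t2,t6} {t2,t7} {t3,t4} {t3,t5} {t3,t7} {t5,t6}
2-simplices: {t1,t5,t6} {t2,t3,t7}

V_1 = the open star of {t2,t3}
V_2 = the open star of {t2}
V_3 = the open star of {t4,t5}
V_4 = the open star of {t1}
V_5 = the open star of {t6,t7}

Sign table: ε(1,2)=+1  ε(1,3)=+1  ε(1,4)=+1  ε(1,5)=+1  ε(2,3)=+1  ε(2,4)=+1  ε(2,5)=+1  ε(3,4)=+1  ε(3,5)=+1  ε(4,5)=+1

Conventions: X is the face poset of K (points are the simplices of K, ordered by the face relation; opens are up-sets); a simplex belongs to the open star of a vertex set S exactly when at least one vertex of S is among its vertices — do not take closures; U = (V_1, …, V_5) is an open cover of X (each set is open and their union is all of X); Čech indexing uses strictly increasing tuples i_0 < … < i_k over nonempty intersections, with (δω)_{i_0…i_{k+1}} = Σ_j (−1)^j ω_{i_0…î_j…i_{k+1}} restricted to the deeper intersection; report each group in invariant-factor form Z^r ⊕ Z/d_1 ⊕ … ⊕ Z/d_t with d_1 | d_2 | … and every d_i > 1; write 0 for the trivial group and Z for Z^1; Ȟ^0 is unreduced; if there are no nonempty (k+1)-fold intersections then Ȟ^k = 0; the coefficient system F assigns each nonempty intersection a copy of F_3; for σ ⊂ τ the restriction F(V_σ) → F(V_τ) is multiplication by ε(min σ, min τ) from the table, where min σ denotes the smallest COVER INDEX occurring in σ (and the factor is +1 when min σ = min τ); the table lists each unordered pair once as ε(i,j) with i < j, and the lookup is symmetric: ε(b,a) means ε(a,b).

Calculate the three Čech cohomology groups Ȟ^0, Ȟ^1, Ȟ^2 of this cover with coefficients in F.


Ȟ^0 ≅ Z/3; Ȟ^1 ≅ Z/3 ⊕ Z/3; Ȟ^2 ≅ 0

nerve simplices:
  V1={{t2},{t3},{t1,t3},{t2,t3},{t2,t6},{t2,t7},{t3,t4},{t3,t5},{t3,t7},{t2,t3,t7}} V2={{t2},{t2,t3},{t2,t6},{t2,t7},{t2,t3,t7}} V3={{t4},{t5},{t1,t5},{t3,t4},{t3,t5},{t5,t6},{t1,t5,t6}} V4={{t1},{t1,t3},{t1,t5},{t1,t6},{t1,t5,t6}} V5={{t6},{t7},{t1,t6},{t2,t6},{t2,t7},{t3,t7},{t5,t6},{t1,t5,t6},{t2,t3,t7}}
  V12={{t2},{t2,t3},{t2,t6},{t2,t7},{t2,t3,t7}} V13={{t3,t4},{t3,t5}} V14={{t1,t3}} V15={{t2,t6},{t2,t7},{t3,t7},{t2,t3,t7}} V25={{t2,t6},{t2,t7},{t2,t3,t7}} V34={{t1,t5},{t1,t5,t6}} V35={{t5,t6},{t1,t5,t6}} V45={{t1,t6},{t1,t5,t6}}
  V125={{t2,t6},{t2,t7},{t2,t3,t7}} V345={{t1,t5,t6}}
C dims 5,8,2; δ0: rk_F3 4; δ1: rk_F3 2
degree 0: 5−4−0 = 1 → Ȟ^0 ≅ Z/3
degree 1: 8−2−4 = 2 → Ȟ^1 ≅ Z/3 ⊕ Z/3
degree 2: 2−0−2 = 0 → Ȟ^2 ≅ 0


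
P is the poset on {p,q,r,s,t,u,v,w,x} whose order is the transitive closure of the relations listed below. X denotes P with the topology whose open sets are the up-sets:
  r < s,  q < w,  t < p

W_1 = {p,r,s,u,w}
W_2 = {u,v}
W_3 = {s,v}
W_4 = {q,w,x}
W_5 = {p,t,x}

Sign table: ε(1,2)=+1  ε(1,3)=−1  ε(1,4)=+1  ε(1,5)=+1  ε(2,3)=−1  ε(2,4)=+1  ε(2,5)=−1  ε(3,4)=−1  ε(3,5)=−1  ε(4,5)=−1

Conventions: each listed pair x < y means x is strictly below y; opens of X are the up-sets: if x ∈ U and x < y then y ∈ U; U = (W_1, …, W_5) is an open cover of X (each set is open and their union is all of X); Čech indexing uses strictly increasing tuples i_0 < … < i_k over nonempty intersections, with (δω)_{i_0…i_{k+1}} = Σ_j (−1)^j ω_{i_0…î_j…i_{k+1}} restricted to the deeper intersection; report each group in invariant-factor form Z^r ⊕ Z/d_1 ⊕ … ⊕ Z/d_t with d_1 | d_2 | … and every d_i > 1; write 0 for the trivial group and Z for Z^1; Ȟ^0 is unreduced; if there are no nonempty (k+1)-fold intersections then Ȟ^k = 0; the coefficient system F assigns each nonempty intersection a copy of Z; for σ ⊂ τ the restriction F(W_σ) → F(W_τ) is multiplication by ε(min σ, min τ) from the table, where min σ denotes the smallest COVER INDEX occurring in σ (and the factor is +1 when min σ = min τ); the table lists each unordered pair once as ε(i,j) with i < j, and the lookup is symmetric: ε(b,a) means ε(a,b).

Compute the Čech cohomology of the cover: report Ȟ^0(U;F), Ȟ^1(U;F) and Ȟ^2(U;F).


Ȟ^0 ≅ 0, Ȟ^1 ≅ Z ⊕ Z/2 and Ȟ^2 ≅ 0

cover nerve:
  W12={u} W13={s} W14={w} W15={p} W23={v} W45={x}
C dims 5,6; δ0: rk 5, SNF 1^4·2
Ȟ^0: (5−5)−0=0 ⇒ 0
Ȟ^1: (6−0)−5=1 plus torsion [2] ⇒ Z ⊕ Z/2
Ȟ^2: (0−0)−0=0 ⇒ 0


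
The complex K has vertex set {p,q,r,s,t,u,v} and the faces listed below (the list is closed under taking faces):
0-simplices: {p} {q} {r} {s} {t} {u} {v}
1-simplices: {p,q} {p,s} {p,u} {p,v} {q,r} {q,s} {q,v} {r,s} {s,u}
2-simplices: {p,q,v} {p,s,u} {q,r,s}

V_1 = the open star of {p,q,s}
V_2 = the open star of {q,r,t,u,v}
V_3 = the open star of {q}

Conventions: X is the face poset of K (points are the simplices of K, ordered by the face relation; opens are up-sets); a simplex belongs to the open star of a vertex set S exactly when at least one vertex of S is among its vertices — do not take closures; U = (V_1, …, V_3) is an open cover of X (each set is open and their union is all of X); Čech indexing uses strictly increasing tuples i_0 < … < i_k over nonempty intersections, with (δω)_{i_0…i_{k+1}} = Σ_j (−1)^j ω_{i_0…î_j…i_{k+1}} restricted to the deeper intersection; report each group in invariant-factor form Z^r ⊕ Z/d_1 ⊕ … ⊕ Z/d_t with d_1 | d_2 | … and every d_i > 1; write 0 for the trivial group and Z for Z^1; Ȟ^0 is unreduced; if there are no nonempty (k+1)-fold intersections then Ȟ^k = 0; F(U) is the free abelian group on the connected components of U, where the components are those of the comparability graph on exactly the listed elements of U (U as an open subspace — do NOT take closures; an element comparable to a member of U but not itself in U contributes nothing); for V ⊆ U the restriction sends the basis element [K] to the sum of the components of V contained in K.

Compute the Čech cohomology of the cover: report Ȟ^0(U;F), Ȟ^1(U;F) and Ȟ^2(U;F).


Ȟ^0(U;F) ≅ Z^2, Ȟ^1(U;F) ≅ 0, Ȟ^2(U;F) ≅ 0

nonempty intersections:
  V1={{p},{q},{s},{p,q},{p,s},{p,u},{p,v},{q,r},{q,s},{q,v},{r,s},{s,u},{p,q,v},{p,s,u},{q,r,s}} V2={{q},{r},{t},{u},{v},{p,q},{p,u},{p,v},{q,r},{q,s},{q,v},{r,s},{s,u},{p,q,v},{p,s,u},{q,r,s}} V3={{q},{p,q},{q,r},{q,s},{q,v},{p,q,v},{q,r,s}}
  V12={{q},{p,q},{p,u},{p,v},{q,r},{q,s},{q,v},{r,s},{s,u},{p,q,v},{p,s,u},{q,r,s}} V13={{q},{p,q},{q,r},{q,s},{q,v},{p,q,v},{q,r,s}} V23={{q},{p,q},{q,r},{q,s},{q,v},{p,q,v},{q,r,s}}
  V123={{q},{p,q},{q,r},{q,s},{q,v},{p,q,v},{q,r,s}}
components per intersection:
  V1: {{p},{q},{s},{p,q},{p,s},{p,u},{p,v},{q,r},{q,s},{q,v},{r,s},{s,u},{p,q,v},{p,s,u},{q,r,s}}
  V2: {{q},{r},{v},{p,q},{p,v},{q,r},{q,s},{q,v},{r,s},{p,q,v},{q,r,s}} {{t}} {{u},{p,u},{s,u},{p,s,u}}
  V3: {{q},{p,q},{q,r},{q,s},{q,v},{p,q,v},{q,r,s}}
  V12: {{q},{p,q},{p,v},{q,r},{q,s},{q,v},{r,s},{p,q,v},{q,r,s}} {{p,u},{s,u},{p,s,u}}
  V13: {{q},{p,q},{q,r},{q,s},{q,v},{p,q,v},{q,r,s}}
  V23: {{q},{p,q},{q,r},{q,s},{q,v},{p,q,v},{q,r,s}}
  V123: {{q},{p,q},{q,r},{q,s},{q,v},{p,q,v},{q,r,s}}
C dims 5,4,1; δ0: rk 3, SNF 1^3; δ1: rk 1, SNF 1^1
Ȟ^0: (5−3)−0=2 ⇒ Z^2
Ȟ^1: (4−1)−3=0 ⇒ 0
Ȟ^2: (1−0)−1=0 ⇒ 0


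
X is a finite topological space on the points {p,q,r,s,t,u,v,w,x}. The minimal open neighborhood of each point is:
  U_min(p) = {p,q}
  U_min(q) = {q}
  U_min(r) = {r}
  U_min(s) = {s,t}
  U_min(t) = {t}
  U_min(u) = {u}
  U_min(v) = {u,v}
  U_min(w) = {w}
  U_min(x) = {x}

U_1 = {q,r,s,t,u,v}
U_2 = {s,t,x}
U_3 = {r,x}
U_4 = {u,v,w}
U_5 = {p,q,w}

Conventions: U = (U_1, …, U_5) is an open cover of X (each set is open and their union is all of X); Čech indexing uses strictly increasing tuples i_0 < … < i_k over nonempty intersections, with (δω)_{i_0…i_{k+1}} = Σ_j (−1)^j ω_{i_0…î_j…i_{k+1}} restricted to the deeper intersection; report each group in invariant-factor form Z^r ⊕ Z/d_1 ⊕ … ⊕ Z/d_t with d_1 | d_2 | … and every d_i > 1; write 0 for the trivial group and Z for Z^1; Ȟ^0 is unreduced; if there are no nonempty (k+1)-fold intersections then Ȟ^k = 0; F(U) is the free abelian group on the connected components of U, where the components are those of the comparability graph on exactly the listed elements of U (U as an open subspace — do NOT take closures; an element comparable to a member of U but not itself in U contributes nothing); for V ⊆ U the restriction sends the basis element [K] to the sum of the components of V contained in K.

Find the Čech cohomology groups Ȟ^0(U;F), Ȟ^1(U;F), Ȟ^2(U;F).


nonempty overlaps:
  U12={s,t} U13={r} U14={u,v} U15={q} U23={x} U45={w}
components per intersection:
  U1: {q} {r} {s,t} {u,v}
  U2: {s,t} {x}
  U3: {r} {x}
  U4: {u,v} {w}
  U5: {p,q} {w}
  U12: {s,t}
  U13: {r}
  U14: {u,v}
  U15: {q}
  U23: {x}
  U45: {w}
C dims 12,6; δ0: rk 6, SNF 1^6
degree 0: 12−6−0 = 6 → Ȟ^0 ≅ Z^6
degree 1: 6−0−6 = 0 → Ȟ^1 ≅ 0
degree 2: 0−0−0 = 0 → Ȟ^2 ≅ 0

Ȟ^0 ≅ Z^6; Ȟ^1 ≅ 0; Ȟ^2 ≅ 0


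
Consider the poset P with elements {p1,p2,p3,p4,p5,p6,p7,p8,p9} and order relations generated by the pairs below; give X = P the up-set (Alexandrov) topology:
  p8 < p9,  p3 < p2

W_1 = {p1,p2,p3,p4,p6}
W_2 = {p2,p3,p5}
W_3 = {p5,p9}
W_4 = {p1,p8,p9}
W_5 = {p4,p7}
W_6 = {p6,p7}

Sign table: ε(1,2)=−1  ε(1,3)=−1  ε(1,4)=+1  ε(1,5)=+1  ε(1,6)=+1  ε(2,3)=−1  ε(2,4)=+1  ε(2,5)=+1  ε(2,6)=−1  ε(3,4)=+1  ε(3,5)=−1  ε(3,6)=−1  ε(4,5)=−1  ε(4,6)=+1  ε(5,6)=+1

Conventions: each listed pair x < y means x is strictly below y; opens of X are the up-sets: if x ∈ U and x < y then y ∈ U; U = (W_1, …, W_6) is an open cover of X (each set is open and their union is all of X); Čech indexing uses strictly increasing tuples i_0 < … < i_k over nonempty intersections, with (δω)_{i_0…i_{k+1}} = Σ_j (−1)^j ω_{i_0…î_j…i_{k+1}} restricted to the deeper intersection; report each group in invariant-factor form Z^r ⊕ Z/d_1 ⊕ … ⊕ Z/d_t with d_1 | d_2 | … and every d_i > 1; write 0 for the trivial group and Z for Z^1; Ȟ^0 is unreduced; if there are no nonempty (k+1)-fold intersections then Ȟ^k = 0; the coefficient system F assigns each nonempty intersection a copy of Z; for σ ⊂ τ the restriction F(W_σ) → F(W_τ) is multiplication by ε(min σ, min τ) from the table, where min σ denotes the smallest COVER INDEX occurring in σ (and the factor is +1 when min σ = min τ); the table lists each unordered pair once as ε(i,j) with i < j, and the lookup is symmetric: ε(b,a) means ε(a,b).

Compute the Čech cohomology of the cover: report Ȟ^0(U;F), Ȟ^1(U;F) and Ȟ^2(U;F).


nerve simplices:
  W12={p2,p3} W14={p1} W15={p4} W16={p6} W23={p5} W34={p9} W56={p7}
C dims 6,7; δ0: rk 5, SNF 1^5
degree 0: 6−5−0 = 1 → Ȟ^0 ≅ Z
degree 1: 7−0−5 = 2 → Ȟ^1 ≅ Z^2
degree 2: 0−0−0 = 0 → Ȟ^2 ≅ 0

Ȟ^0(U;F) ≅ Z, Ȟ^1(U;F) ≅ Z^2 and Ȟ^2(U;F) ≅ 0


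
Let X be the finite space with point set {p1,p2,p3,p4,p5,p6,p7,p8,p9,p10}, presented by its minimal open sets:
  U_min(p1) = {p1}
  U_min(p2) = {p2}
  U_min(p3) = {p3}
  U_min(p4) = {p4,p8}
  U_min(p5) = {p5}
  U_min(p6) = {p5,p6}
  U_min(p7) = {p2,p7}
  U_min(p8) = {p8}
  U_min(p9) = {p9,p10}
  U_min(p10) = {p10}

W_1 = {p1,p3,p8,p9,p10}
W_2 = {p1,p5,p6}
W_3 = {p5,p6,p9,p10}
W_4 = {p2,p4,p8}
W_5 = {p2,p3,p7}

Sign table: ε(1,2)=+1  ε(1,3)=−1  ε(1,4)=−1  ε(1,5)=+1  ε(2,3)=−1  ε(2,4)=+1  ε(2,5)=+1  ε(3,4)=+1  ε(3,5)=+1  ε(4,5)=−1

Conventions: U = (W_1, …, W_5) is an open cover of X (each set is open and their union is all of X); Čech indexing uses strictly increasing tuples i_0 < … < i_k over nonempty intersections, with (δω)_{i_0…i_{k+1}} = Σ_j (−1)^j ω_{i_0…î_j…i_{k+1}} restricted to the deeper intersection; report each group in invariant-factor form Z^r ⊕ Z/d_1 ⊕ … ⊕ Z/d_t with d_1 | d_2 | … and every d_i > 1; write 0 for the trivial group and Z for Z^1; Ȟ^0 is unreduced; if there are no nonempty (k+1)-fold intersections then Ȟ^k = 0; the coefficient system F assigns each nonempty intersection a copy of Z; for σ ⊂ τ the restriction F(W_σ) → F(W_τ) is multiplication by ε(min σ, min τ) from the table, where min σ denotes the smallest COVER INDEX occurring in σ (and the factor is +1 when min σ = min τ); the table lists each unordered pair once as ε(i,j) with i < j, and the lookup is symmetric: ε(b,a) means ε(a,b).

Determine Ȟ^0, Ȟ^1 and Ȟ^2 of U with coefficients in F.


nerve of the cover:
  W12={p1} W13={p9,p10} W14={p8} W15={p3} W23={p5,p6} W45={p2}
C dims 5,6; δ0: rk 4, SNF 1^4
Ȟ^0 = (5 − 4) − 0 = 1, so Ȟ^0 ≅ Z
Ȟ^1 = (6 − 0) − 4 = 2, so Ȟ^1 ≅ Z^2
Ȟ^2 = (0 − 0) − 0 = 0, so Ȟ^2 ≅ 0

Ȟ^0(U;F) ≅ Z,  Ȟ^1(U;F) ≅ Z^2,  Ȟ^2(U;F) ≅ 0


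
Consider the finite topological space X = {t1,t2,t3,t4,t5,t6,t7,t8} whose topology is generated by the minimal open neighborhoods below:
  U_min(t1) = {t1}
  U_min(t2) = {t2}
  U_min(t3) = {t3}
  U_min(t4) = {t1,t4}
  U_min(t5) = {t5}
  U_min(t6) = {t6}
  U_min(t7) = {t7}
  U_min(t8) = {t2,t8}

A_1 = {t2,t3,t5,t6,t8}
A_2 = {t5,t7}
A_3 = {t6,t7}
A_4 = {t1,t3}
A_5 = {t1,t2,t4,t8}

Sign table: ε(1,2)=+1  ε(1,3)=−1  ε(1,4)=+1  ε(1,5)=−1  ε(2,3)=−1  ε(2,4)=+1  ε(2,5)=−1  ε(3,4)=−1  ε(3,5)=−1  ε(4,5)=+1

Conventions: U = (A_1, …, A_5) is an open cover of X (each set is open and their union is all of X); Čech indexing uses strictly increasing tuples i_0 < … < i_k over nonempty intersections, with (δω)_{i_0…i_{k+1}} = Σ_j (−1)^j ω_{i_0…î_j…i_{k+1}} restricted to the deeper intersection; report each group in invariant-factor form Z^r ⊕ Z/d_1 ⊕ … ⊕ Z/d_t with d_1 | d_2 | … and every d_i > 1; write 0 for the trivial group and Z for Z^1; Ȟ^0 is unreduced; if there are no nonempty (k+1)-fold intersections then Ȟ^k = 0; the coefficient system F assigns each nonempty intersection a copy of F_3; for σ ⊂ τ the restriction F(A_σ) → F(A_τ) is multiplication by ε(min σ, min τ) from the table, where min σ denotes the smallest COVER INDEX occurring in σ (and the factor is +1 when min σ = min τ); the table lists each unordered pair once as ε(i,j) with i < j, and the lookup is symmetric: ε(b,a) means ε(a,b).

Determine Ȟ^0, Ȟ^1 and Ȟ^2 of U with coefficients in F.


Ȟ^0(U;F) ≅ 0, Ȟ^1(U;F) ≅ Z/3 and Ȟ^2(U;F) ≅ 0

nonempty overlaps:
  A12={t5} A13={t6} A14={t3} A15={t2,t8} A23={t7} A45={t1}
C dims 5,6; δ0: rk_F3 5
degree 0: 5−5−0 = 0 → Ȟ^0 ≅ 0
degree 1: 6−0−5 = 1 → Ȟ^1 ≅ Z/3
degree 2: 0−0−0 = 0 → Ȟ^2 ≅ 0


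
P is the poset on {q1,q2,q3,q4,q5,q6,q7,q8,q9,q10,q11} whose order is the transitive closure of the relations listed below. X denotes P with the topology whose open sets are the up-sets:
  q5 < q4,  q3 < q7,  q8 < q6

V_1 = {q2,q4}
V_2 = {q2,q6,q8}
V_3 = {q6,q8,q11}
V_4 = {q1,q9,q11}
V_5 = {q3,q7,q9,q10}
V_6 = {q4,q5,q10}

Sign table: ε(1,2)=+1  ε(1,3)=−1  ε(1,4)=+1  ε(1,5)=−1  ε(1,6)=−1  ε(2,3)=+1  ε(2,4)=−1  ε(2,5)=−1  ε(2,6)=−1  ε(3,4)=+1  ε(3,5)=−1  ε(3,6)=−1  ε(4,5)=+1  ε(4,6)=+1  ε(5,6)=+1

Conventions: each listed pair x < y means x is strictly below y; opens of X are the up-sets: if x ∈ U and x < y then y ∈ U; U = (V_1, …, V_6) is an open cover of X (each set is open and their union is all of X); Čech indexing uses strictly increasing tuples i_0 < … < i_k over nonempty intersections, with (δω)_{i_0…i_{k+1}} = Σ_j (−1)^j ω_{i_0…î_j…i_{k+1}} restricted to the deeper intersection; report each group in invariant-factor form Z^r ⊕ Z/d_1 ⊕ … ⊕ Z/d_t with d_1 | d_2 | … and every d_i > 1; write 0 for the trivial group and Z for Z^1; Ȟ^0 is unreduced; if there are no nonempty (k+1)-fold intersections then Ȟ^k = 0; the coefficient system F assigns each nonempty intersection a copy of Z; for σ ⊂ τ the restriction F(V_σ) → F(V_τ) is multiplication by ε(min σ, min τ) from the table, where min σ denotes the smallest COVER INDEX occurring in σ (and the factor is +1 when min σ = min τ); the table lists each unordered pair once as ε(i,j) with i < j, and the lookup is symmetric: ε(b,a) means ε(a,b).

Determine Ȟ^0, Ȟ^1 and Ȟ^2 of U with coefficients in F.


nonempty intersections:
  V12={q2} V16={q4} V23={q6,q8} V34={q11} V45={q9} V56={q10}
C dims 6,6; δ0: rk 6, SNF 1^5·2
Ȟ^0: (6−6)−0=0 ⇒ 0
Ȟ^1: (6−0)−6=0 plus torsion [2] ⇒ Z/2
Ȟ^2: (0−0)−0=0 ⇒ 0

Ȟ^0(U;F) ≅ 0, Ȟ^1(U;F) ≅ Z/2 and Ȟ^2(U;F) ≅ 0


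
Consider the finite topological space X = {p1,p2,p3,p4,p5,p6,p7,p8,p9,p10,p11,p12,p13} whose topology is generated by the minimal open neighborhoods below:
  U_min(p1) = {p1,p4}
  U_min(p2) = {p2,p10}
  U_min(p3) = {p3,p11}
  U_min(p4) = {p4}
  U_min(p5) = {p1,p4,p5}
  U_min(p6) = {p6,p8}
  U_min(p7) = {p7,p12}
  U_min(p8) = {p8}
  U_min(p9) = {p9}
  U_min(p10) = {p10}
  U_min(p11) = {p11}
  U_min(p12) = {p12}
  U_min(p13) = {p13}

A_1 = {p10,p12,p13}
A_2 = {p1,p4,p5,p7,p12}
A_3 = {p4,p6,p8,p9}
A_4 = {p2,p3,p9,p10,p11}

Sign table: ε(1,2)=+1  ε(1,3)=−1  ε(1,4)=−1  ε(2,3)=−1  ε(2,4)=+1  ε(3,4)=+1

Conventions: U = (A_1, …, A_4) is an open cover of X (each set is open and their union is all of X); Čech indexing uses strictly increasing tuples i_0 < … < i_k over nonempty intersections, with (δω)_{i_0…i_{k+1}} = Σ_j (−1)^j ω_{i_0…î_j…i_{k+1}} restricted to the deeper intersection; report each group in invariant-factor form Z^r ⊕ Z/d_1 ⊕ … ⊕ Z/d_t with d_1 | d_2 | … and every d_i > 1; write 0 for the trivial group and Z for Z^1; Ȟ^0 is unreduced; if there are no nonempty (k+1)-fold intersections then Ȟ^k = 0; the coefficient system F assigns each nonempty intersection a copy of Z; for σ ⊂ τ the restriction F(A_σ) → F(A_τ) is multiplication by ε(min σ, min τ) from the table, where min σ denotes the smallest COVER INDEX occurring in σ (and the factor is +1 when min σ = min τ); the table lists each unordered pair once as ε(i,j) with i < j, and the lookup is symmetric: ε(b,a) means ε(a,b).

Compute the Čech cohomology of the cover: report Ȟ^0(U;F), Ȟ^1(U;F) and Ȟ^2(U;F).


Ȟ^0 = Z,  Ȟ^1 = Z,  Ȟ^2 = 0

cover nerve:
  A12={p12} A14={p10} A23={p4} A34={p9}
C dims 4,4; δ0: rk 3, SNF 1^3
Ȟ^0: (4−3)−0=1 ⇒ Z
Ȟ^1: (4−0)−3=1 ⇒ Z
Ȟ^2: (0−0)−0=0 ⇒ 0


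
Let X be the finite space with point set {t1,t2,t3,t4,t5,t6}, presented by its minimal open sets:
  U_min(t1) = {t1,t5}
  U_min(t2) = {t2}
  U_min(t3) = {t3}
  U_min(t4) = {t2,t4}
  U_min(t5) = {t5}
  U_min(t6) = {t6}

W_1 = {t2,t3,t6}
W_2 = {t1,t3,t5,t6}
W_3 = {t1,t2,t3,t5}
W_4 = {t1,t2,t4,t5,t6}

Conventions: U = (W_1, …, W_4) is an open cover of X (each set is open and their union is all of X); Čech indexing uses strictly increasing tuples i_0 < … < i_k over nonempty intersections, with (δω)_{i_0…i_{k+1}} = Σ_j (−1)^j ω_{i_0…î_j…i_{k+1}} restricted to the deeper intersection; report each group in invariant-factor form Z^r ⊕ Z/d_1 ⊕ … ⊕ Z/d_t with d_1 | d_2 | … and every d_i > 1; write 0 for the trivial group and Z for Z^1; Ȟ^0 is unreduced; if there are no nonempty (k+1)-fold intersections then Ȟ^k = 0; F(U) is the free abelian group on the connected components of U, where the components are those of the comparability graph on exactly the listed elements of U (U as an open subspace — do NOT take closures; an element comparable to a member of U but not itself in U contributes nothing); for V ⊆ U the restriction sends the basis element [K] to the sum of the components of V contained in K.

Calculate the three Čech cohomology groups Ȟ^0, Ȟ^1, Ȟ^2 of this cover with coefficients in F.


nonempty overlaps:
  W12={t3,t6} W13={t2,t3} W14={t2,t6} W23={t1,t3,t5} W24={t1,t5,t6} W34={t1,t2,t5}
  W123={t3} W124={t6} W134={t2} W234={t1,t5}
components per intersection:
  W1: {t2} {t3} {t6}
  W2: {t1,t5} {t3} {t6}
  W3: {t1,t5} {t2} {t3}
  W4: {t1,t5} {t2,t4} {t6}
  W12: {t3} {t6}
  W13: {t2} {t3}
  W14: {t2} {t6}
  W23: {t1,t5} {t3}
  W24: {t1,t5} {t6}
  W34: {t1,t5} {t2}
  W123: {t3}
  W124: {t6}
  W134: {t2}
  W234: {t1,t5}
C dims 12,12,4; δ0: rk 8, SNF 1^8; δ1: rk 4, SNF 1^4
degree 0: 12−8−0 = 4 → Ȟ^0 ≅ Z^4
degree 1: 12−4−8 = 0 → Ȟ^1 ≅ 0
degree 2: 4−0−4 = 0 → Ȟ^2 ≅ 0

Ȟ^0(U;F) ≅ Z^4, Ȟ^1(U;F) ≅ 0 and Ȟ^2(U;F) ≅ 0


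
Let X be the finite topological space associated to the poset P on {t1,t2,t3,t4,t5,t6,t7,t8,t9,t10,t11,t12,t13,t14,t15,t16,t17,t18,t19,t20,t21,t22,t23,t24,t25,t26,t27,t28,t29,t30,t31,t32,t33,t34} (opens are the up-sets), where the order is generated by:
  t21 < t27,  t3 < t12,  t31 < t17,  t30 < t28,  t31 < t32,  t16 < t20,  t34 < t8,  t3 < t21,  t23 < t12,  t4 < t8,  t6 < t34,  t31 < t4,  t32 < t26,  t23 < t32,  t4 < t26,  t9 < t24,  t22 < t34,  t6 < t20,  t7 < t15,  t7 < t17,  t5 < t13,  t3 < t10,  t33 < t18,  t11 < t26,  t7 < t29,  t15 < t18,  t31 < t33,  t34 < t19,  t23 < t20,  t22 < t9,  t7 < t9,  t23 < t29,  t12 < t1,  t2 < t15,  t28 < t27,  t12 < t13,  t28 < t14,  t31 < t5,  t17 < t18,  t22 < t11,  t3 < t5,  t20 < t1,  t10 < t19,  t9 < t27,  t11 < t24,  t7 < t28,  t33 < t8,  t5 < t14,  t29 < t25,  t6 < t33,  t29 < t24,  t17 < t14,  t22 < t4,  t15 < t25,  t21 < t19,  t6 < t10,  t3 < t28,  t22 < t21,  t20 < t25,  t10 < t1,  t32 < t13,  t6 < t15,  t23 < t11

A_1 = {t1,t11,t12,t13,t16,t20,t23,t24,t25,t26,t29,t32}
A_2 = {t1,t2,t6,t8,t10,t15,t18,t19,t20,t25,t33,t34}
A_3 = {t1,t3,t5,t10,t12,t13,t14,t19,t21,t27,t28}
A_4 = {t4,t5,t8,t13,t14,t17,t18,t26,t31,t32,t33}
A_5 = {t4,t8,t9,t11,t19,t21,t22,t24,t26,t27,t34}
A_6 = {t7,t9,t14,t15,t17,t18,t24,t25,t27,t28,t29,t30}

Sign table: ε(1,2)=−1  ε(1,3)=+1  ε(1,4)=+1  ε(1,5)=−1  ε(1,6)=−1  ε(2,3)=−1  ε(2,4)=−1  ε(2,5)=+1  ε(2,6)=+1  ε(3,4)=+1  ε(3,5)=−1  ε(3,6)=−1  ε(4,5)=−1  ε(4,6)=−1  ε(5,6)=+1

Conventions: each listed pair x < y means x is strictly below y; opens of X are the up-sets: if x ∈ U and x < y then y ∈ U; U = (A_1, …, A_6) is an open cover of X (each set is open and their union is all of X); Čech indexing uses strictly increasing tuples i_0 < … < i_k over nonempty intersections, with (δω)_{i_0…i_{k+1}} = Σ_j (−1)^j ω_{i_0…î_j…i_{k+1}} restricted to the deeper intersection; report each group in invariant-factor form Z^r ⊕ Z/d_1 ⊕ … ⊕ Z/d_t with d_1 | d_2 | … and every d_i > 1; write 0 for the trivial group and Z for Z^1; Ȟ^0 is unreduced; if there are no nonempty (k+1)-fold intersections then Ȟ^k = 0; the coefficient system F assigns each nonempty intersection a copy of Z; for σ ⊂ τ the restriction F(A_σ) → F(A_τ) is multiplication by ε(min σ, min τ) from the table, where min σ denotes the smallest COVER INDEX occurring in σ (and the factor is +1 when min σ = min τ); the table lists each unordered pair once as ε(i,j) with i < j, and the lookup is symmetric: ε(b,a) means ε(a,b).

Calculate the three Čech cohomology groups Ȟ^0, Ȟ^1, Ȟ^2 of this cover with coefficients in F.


Ȟ^0(U;F) ≅ Z; Ȟ^1(U;F) ≅ 0; Ȟ^2(U;F) ≅ Z/2

cover nerve:
  A12={t1,t20,t25} A13={t1,t12,t13} A14={t13,t26,t32} A15={t11,t24,t26} A16={t24,t25,t29} A23={t1,t10,t19} A24={t8,t18,t33} A25={t8,t19,t34} A26={t15,t18,t25} A34={t5,t13,t14} A35={t19,t21,t27} A36={t14,t27,t28} A45={t4,t8,t26} A46={t14,t17,t18} A56={t9,t24,t27}
  A123={t1} A126={t25} A134={t13} A145={t26} A156={t24} A235={t19} A245={t8} A246={t18} A346={t14} A356={t27}
C dims 6,15,10; δ0: rk 5, SNF 1^5; δ1: rk 10, SNF 1^9·2
Ȟ^0: (6−5)−0=1 ⇒ Z
Ȟ^1: (15−10)−5=0 ⇒ 0
Ȟ^2: (10−0)−10=0 plus torsion [2] ⇒ Z/2


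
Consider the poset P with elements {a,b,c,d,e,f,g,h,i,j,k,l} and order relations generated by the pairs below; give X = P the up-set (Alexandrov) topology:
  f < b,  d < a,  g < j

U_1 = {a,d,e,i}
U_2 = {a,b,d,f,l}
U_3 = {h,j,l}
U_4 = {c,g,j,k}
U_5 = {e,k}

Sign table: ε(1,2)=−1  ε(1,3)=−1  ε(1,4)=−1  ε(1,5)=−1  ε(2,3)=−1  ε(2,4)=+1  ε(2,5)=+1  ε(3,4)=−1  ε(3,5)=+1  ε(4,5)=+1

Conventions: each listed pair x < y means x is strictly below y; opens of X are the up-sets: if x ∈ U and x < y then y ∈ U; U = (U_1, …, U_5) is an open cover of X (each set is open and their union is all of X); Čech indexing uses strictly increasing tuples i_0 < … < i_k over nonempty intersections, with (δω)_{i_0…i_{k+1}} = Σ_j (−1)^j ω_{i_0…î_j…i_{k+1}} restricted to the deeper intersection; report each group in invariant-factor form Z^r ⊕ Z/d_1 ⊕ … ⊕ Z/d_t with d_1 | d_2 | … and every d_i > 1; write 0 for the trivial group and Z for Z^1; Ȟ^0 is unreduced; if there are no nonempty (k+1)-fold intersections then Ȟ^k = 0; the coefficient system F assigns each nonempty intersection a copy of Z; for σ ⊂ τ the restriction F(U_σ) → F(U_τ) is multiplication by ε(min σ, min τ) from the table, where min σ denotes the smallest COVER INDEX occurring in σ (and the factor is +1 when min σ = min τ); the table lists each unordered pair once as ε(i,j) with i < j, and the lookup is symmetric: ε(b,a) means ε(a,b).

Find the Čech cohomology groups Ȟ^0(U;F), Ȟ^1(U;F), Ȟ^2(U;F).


Ȟ^0 ≅ Z; Ȟ^1 ≅ Z; Ȟ^2 ≅ 0

intersection data:
  U12={a,d} U15={e} U23={l} U34={j} U45={k}
C dims 5,5; δ0: rk 4, SNF 1^4
Ȟ^0 = (5 − 4) − 0 = 1, so Ȟ^0 ≅ Z
Ȟ^1 = (5 − 0) − 4 = 1, so Ȟ^1 ≅ Z
Ȟ^2 = (0 − 0) − 0 = 0, so Ȟ^2 ≅ 0


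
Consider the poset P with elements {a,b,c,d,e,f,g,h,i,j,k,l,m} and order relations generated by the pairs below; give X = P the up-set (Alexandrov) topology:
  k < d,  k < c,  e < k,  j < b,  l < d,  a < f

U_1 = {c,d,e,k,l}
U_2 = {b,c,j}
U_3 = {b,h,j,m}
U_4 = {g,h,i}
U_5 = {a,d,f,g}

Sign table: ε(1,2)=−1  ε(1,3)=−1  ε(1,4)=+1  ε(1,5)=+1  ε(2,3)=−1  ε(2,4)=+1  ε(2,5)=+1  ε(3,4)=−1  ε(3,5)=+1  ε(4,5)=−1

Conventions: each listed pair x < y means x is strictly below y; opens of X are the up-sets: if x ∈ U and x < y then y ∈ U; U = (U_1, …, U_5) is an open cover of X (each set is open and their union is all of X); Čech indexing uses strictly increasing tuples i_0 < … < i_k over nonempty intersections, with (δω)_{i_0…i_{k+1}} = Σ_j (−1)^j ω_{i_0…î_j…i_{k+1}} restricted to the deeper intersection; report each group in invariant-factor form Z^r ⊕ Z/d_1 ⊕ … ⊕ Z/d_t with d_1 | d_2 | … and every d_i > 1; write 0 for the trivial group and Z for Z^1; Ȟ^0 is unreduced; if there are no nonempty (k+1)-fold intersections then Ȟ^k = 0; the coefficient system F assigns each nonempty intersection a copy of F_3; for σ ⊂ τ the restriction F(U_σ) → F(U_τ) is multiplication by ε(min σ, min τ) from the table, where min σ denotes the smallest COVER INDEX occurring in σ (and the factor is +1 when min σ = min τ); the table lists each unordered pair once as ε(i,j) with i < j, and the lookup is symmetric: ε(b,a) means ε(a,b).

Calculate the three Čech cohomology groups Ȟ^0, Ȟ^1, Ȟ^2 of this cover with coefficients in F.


Ȟ^0(U;F) ≅ Z/3,  Ȟ^1(U;F) ≅ Z/3,  Ȟ^2(U;F) ≅ 0

nonempty intersections:
  U12={c} U15={d} U23={b,j} U34={h} U45={g}
C dims 5,5; δ0: rk_F3 4
Ȟ^0: (5−4)−0=1 ⇒ Z/3
Ȟ^1: (5−0)−4=1 ⇒ Z/3
Ȟ^2: (0−0)−0=0 ⇒ 0


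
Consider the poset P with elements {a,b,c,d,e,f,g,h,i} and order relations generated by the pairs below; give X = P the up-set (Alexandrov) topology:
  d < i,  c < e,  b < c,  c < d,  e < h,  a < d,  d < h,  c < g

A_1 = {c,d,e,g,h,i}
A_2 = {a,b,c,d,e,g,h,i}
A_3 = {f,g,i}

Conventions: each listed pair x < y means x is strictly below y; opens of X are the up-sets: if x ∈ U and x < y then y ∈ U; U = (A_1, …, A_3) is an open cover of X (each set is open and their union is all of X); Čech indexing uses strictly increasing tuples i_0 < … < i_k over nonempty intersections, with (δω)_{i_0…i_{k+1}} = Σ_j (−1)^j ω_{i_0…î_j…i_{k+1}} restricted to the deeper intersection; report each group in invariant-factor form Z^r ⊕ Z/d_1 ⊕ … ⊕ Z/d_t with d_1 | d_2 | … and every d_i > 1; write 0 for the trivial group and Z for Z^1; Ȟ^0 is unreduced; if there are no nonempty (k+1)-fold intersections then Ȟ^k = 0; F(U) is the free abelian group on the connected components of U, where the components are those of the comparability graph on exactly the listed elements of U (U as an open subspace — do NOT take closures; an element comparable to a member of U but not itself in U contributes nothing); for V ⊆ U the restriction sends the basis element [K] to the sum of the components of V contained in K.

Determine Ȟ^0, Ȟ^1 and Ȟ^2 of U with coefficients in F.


nonempty intersections:
  A12={c,d,e,g,h,i} A13={g,i} A23={g,i}
  A123={g,i}
components per intersection:
  A1: {c,d,e,g,h,i}
  A2: {a,b,c,d,e,g,h,i}
  A3: {f} {g} {i}
  A12: {c,d,e,g,h,i}
  A13: {g} {i}
  A23: {g} {i}
  A123: {g} {i}
C dims 5,5,2; δ0: rk 3, SNF 1^3; δ1: rk 2, SNF 1^2
Ȟ^0: (5−3)−0=2 ⇒ Z^2
Ȟ^1: (5−2)−3=0 ⇒ 0
Ȟ^2: (2−0)−2=0 ⇒ 0

Ȟ^0 = Z^2,  Ȟ^1 = 0,  Ȟ^2 = 0


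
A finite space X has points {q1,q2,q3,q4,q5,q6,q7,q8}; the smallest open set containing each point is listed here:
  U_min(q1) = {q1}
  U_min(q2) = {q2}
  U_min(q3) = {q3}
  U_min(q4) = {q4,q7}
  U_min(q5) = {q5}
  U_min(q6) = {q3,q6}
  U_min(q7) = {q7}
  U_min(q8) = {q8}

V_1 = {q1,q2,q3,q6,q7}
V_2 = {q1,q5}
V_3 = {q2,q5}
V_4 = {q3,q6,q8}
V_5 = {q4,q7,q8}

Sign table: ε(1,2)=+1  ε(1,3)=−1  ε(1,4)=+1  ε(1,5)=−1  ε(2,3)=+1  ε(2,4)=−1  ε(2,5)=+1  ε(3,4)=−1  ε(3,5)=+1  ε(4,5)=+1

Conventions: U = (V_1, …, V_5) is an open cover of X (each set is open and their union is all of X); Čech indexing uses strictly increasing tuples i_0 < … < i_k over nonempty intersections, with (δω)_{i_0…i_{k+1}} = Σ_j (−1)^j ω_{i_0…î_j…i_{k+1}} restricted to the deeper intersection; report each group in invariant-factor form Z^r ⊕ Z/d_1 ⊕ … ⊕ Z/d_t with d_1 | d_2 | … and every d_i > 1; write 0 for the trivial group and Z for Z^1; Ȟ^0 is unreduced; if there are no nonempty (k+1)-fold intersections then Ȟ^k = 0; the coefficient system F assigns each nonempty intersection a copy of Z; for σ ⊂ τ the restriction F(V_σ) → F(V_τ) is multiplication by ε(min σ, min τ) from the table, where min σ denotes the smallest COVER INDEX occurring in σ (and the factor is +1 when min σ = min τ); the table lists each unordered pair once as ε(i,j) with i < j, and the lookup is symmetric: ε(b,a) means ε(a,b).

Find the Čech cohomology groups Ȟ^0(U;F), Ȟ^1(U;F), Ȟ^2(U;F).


nonempty intersections:
  V12={q1} V13={q2} V14={q3,q6} V15={q7} V23={q5} V45={q8}
C dims 5,6; δ0: rk 5, SNF 1^4·2
Ȟ^0: (5−5)−0=0 ⇒ 0
Ȟ^1: (6−0)−5=1 plus torsion [2] ⇒ Z ⊕ Z/2
Ȟ^2: (0−0)−0=0 ⇒ 0

Ȟ^0 ≅ 0, Ȟ^1 ≅ Z ⊕ Z/2, Ȟ^2 ≅ 0


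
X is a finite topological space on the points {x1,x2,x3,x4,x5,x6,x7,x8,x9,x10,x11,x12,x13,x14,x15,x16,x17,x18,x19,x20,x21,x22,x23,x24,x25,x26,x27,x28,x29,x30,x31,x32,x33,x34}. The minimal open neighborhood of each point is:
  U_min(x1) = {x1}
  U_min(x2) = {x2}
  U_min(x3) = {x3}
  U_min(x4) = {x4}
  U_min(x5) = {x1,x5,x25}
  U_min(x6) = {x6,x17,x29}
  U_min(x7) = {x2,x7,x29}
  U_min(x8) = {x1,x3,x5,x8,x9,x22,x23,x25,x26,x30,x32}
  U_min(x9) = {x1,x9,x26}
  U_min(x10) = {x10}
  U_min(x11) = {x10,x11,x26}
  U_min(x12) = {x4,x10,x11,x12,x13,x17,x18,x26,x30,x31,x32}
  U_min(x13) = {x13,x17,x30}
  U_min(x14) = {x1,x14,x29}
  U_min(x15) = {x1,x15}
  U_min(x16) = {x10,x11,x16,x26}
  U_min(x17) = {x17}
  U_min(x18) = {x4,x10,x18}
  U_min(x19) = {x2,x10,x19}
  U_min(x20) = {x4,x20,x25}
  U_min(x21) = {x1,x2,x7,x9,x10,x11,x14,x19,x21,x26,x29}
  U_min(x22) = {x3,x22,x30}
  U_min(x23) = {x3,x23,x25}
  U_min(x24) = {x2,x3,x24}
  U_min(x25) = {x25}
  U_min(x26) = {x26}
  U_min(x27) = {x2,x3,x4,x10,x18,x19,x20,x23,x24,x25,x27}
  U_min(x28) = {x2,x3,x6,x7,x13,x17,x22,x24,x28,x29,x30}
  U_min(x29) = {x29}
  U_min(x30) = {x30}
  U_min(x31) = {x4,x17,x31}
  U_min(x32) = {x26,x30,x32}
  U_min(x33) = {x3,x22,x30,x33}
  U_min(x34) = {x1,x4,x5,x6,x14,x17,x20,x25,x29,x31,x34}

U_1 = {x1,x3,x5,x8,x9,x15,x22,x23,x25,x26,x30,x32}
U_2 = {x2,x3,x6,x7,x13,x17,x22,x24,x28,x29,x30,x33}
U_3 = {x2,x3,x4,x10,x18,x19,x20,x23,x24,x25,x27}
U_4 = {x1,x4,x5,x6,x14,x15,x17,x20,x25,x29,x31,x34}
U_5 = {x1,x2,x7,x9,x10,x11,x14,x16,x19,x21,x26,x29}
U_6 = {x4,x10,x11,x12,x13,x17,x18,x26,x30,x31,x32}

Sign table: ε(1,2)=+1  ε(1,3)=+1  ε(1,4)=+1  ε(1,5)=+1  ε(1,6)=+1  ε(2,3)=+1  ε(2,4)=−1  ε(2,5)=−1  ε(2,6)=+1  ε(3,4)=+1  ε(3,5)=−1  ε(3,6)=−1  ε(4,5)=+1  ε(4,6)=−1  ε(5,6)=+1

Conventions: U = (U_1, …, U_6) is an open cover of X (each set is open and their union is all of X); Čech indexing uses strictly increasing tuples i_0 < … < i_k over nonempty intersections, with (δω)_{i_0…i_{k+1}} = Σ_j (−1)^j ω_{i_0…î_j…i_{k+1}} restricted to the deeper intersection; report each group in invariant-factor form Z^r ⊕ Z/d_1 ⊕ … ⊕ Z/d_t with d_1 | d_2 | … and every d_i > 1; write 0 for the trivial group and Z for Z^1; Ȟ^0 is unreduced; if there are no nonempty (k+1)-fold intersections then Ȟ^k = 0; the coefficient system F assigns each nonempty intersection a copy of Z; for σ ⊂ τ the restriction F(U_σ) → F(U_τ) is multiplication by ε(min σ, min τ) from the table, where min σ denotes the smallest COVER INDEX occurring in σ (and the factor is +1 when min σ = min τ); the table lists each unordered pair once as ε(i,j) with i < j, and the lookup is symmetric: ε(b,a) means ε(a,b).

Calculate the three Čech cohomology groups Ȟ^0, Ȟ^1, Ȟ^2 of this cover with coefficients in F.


cover nerve:
  U12={x3,x22,x30} U13={x3,x23,x25} U14={x1,x5,x15,x25} U15={x1,x9,x26} U16={x26,x30,x32} U23={x2,x3,x24} U24={x6,x17,x29} U25={x2,x7,x29} U26={x13,x17,x30} U34={x4,x20,x25} U35={x2,x10,x19} U36={x4,x10,x18} U45={x1,x14,x29} U46={x4,x17,x31} U56={x10,x11,x26}
  U123={x3} U126={x30} U134={x25} U145={x1} U156={x26} U235={x2} U245={x29} U246={x17} U346={x4} U356={x10}
C dims 6,15,10; δ0: rk 6, SNF 1^5·2; δ1: rk 9, SNF 1^9
Ȟ^0: (6−6)−0=0 ⇒ 0
Ȟ^1: (15−9)−6=0 plus torsion [2] ⇒ Z/2
Ȟ^2: (10−0)−9=1 ⇒ Z

Ȟ^0(U;F) ≅ 0, Ȟ^1(U;F) ≅ Z/2 and Ȟ^2(U;F) ≅ Z
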